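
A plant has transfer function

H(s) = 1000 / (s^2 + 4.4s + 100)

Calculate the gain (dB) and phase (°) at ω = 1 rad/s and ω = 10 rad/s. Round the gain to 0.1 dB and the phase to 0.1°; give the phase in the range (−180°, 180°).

ω = 1: 20.1 dB, -2.5°; ω = 10: 27.1 dB, -90.0°

At s = jω = j1:
quadratic: (j1)² + 4.4·j1 + 100 = 99 + j4.4 → |·| ≈ 99.098, ∠ ≈ 2.54°
|H| = 1000 / 99.098 ≈ 10.091
Gain = 20 log₁₀(10.091) ≈ 20.08 dB
∠H = 0.00° − 2.54° = -2.54°

At s = jω = j10:
quadratic: (j10)² + 4.4·j10 + 100 = 0 + j44 → |·| ≈ 44, ∠ ≈ 90.00°
|H| = 1000 / 44 ≈ 22.727
Gain = 20 log₁₀(22.727) ≈ 27.13 dB
∠H = 0.00° − 90.00° = -90.00°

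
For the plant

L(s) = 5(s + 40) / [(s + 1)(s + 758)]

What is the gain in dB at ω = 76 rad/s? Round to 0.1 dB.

At s = jω = j76:
zero (s+40): 40 + j76 → |·| = √(40²+76²) = √7376 ≈ 85.884, ∠ = arctan(76/40) ≈ 62.24°
pole (s+1): 1 + j76 → |·| = √(1²+76²) = √5777 ≈ 76.007, ∠ = arctan(76/1) ≈ 89.25°
pole (s+758): 758 + j76 → |·| = √(758²+76²) = √580340 ≈ 761.8, ∠ = arctan(76/758) ≈ 5.73°
|L| = 5 · 85.884 / 57902 ≈ 0.0074163
Gain = 20 log₁₀(0.0074163) ≈ -42.60 dB

-42.6 dB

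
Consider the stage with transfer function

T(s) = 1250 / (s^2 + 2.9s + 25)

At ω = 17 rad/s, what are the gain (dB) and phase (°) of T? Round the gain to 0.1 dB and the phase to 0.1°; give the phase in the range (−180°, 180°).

13.4 dB, -169.4°

At s = jω = j17:
quadratic: (j17)² + 2.9·j17 + 25 = -264 + j49.3 → |·| ≈ 268.56, ∠ ≈ 169.42°
|T| = 1250 / 268.56 ≈ 4.6545
Gain = 20 log₁₀(4.6545) ≈ 13.36 dB
∠T = 0.00° − 169.42° = -169.42°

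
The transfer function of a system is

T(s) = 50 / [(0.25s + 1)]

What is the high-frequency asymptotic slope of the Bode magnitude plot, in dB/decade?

-20 dB/decade

Each pole contributes −20 dB/decade at high frequency; each zero contributes +20 dB/decade.
Net: 0 zero(s) − 1 pole(s) → -20 dB/decade.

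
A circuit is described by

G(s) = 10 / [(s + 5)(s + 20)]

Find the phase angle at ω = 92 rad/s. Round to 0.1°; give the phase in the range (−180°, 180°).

-164.6°

At s = jω = j92:
pole (s+5): 5 + j92 → |·| = √(5²+92²) = √8489 ≈ 92.136, ∠ = arctan(92/5) ≈ 86.89°
pole (s+20): 20 + j92 → |·| = √(20²+92²) = √8864 ≈ 94.149, ∠ = arctan(92/20) ≈ 77.74°
∠G = 0.00° − 164.63° = -164.63°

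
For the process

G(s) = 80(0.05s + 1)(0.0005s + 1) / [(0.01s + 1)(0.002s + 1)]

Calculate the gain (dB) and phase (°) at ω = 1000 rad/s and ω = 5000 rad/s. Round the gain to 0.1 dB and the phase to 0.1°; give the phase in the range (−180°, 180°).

ω = 1000: 46.0 dB, -32.3°; ω = 5000: 40.6 dB, -15.2°

At ω = 1000 rad/s:
zero (1 + j1000·0.05) = 1 + j50 → |·| ≈ 50.01, ∠ ≈ 88.85°
zero (1 + j1000·0.0005) = 1 + j0.5 → |·| ≈ 1.118, ∠ ≈ 26.57°
pole (1 + j1000·0.01) = 1 + j10 → |·| ≈ 10.05, ∠ ≈ 84.29°
pole (1 + j1000·0.002) = 1 + j2 → |·| ≈ 2.2361, ∠ ≈ 63.43°
|G| = 80 · 50.01 · 1.118 / (10.05 · 2.2361) ≈ 199.04
Gain = 20 log₁₀(199.04) ≈ 45.98 dB
∠G = (88.85° + 26.57°) − (84.29° + 63.43°) = -32.30°

At ω = 5000 rad/s:
zero (1 + j5000·0.05) = 1 + j250 → |·| ≈ 250, ∠ ≈ 89.77°
zero (1 + j5000·0.0005) = 1 + j2.5 → |·| ≈ 2.6926, ∠ ≈ 68.20°
pole (1 + j5000·0.01) = 1 + j50 → |·| ≈ 50.01, ∠ ≈ 88.85°
pole (1 + j5000·0.002) = 1 + j10 → |·| ≈ 10.05, ∠ ≈ 84.29°
|G| = 80 · 250 · 2.6926 / (50.01 · 10.05) ≈ 107.15
Gain = 20 log₁₀(107.15) ≈ 40.60 dB
∠G = (89.77° + 68.20°) − (88.85° + 84.29°) = -15.17°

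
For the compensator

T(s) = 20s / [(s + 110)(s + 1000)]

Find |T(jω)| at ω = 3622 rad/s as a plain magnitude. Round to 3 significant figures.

At s = jω = j3622:
zero at origin: s = j3622 → |·| = 3622, ∠ = 90.00°
pole (s+110): 110 + j3622 → |·| = √(110²+3622²) = √13130984 ≈ 3623.7, ∠ = arctan(3622/110) ≈ 88.26°
pole (s+1000): 1000 + j3622 → |·| = √(1000²+3622²) = √14118884 ≈ 3757.5, ∠ = arctan(3622/1000) ≈ 74.57°
|T| = 20 · 3622 / 1.3616e+07 ≈ 0.0053202

0.00532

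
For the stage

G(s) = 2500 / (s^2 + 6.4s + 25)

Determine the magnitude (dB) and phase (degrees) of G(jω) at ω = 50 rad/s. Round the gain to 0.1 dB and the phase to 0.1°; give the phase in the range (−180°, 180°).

0.0 dB, -172.6°

At s = jω = j50:
quadratic: (j50)² + 6.4·j50 + 25 = -2475 + j320 → |·| ≈ 2495.6, ∠ ≈ 172.63°
|G| = 2500 / 2495.6 ≈ 1.0018
Gain = 20 log₁₀(1.0018) ≈ 0.02 dB
∠G = 0.00° − 172.63° = -172.63°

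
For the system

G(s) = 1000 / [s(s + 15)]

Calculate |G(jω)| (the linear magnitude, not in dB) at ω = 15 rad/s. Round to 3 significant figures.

3.14

At s = jω = j15:
pole (s+15): 15 + j15 → |·| = √(15²+15²) = √450 ≈ 21.213, ∠ = arctan(15/15) ≈ 45.00°
pole at origin: |s| = 15, ∠ = 90.00° (in denominator)
|G| = 1000 / 318.19 ≈ 3.1428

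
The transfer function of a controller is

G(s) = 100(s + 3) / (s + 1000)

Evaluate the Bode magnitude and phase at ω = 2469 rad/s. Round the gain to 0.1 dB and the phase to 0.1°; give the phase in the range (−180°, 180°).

39.3 dB, 22.0°

At s = jω = j2469:
zero (s+3): 3 + j2469 → |·| = √(3²+2469²) = √6095970 ≈ 2469, ∠ = arctan(2469/3) ≈ 89.93°
pole (s+1000): 1000 + j2469 → |·| = √(1000²+2469²) = √7095961 ≈ 2663.8, ∠ = arctan(2469/1000) ≈ 67.95°
|G| = 100 · 2469 / 2663.8 ≈ 92.687
Gain = 20 log₁₀(92.687) ≈ 39.34 dB
∠G = 89.93° − 67.95° = 21.98°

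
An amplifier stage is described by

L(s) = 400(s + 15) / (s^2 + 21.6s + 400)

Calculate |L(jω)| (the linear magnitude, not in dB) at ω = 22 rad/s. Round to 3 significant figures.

22.1

At s = jω = j22:
zero (s+15): 15 + j22 → |·| = √(15²+22²) = √709 ≈ 26.627, ∠ = arctan(22/15) ≈ 55.71°
quadratic: (j22)² + 21.6·j22 + 400 = -84 + j475.2 → |·| ≈ 482.57, ∠ ≈ 100.02°
|L| = 400 · 26.627 / 482.57 ≈ 22.071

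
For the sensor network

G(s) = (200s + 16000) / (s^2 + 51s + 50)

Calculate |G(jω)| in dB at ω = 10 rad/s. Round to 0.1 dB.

30.0 dB

Substitute s = j10:
Numerator: 200(j10) + 16000 = 16000 + j2000
Denominator: (j10)^2 + 51(j10) + 50 = -50 + j510
|N| = √(16000² + 2000²) ≈ 16125, ∠N ≈ 7.13°
|D| = √(50² + 510²) ≈ 512.45, ∠D ≈ 95.60°
|G| = 16125 / 512.45 ≈ 31.466
Gain = 20 log₁₀(31.466) ≈ 29.96 dB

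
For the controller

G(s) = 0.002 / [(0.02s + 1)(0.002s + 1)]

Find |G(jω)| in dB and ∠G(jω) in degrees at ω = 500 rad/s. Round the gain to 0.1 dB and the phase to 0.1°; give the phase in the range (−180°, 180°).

-77.0 dB, -129.3°

At ω = 500 rad/s:
pole (1 + j500·0.02) = 1 + j10 → |·| ≈ 10.05, ∠ ≈ 84.29°
pole (1 + j500·0.002) = 1 + j1 → |·| ≈ 1.4142, ∠ ≈ 45.00°
|G| = 0.002 · 1 / (10.05 · 1.4142) ≈ 0.00014072
Gain = 20 log₁₀(0.00014072) ≈ -77.03 dB
∠G = (0°) − (84.29° + 45.00°) = -129.29°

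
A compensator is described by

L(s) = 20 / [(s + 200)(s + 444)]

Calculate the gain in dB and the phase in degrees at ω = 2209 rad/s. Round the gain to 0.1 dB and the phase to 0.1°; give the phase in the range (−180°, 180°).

-108.0 dB, -163.5°

At s = jω = j2209:
pole (s+200): 200 + j2209 → |·| = √(200²+2209²) = √4919681 ≈ 2218, ∠ = arctan(2209/200) ≈ 84.83°
pole (s+444): 444 + j2209 → |·| = √(444²+2209²) = √5076817 ≈ 2253.2, ∠ = arctan(2209/444) ≈ 78.64°
|L| = 20 / 4.9976e+06 ≈ 4.0019e-06
Gain = 20 log₁₀(4.0019e-06) ≈ -107.95 dB
∠L = 0.00° − 163.47° = -163.47°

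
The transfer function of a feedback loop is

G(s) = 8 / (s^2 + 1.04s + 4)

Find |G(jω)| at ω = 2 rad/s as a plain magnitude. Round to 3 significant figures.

3.85

At s = jω = j2:
quadratic: (j2)² + 1.04·j2 + 4 = 0 + j2.08 → |·| ≈ 2.08, ∠ ≈ 90.00°
|G| = 8 / 2.08 ≈ 3.8462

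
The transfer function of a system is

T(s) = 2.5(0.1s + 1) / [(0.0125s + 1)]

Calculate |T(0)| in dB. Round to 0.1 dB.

T(0) = 2.5 · 1 / 1 = 2.5
20 log₁₀(2.5) ≈ 7.96 dB

8.0 dB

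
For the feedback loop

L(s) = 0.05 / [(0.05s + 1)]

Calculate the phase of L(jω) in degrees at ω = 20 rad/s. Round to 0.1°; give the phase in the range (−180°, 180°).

At ω = 20 rad/s:
pole (1 + j20·0.05) = 1 + j1 → |·| ≈ 1.4142, ∠ ≈ 45.00°
∠L = (0°) − (45.00°) = -45.00°

-45.0°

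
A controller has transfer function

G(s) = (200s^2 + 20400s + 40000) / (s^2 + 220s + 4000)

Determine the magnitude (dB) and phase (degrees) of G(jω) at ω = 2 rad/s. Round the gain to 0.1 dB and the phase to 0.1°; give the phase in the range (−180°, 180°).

23.0 dB, 39.9°

Substitute s = j2:
Numerator: 200(j2)^2 + 20400(j2) + 40000 = 39200 + j40800
Denominator: (j2)^2 + 220(j2) + 4000 = 3996 + j440
|N| = √(39200² + 40800²) ≈ 56580, ∠N ≈ 46.15°
|D| = √(3996² + 440²) ≈ 4020.2, ∠D ≈ 6.28°
|G| = 56580 / 4020.2 ≈ 14.074
Gain = 20 log₁₀(14.074) ≈ 22.97 dB
∠G = 46.15° − 6.28° = 39.87°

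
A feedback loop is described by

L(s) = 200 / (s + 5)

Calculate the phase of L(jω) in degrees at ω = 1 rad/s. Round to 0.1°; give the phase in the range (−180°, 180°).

Substitute s = j1:
Numerator: 200 = 200 + j0
Denominator: (j1) + 5 = 5 + j1
|N| = √(200² + 0²) ≈ 200, ∠N ≈ 0.00°
|D| = √(5² + 1²) ≈ 5.099, ∠D ≈ 11.31°
∠L = 0.00° − 11.31° = -11.31°

-11.3°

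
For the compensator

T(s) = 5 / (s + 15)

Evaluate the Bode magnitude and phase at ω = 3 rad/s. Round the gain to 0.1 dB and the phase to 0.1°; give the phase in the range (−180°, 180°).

-9.7 dB, -11.3°

At s = jω = j3:
pole (s+15): 15 + j3 → |·| = √(15²+3²) = √234 ≈ 15.297, ∠ = arctan(3/15) ≈ 11.31°
|T| = 5 / 15.297 ≈ 0.32686
Gain = 20 log₁₀(0.32686) ≈ -9.71 dB
∠T = 0.00° − 11.31° = -11.31°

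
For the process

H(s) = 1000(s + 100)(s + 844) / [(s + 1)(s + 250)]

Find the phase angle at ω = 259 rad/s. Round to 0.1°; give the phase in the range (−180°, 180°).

-49.8°

At s = jω = j259:
zero (s+100): 100 + j259 → |·| = √(100²+259²) = √77081 ≈ 277.63, ∠ = arctan(259/100) ≈ 68.89°
zero (s+844): 844 + j259 → |·| = √(844²+259²) = √779417 ≈ 882.85, ∠ = arctan(259/844) ≈ 17.06°
pole (s+1): 1 + j259 → |·| = √(1²+259²) = √67082 ≈ 259, ∠ = arctan(259/1) ≈ 89.78°
pole (s+250): 250 + j259 → |·| = √(250²+259²) = √129581 ≈ 359.97, ∠ = arctan(259/250) ≈ 46.01°
∠H = 85.95° − 135.79° = -49.84°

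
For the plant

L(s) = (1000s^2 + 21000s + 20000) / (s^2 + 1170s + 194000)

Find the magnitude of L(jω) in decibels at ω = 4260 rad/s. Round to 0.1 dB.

Substitute s = j4260:
Numerator: 1000(j4260)^2 + 21000(j4260) + 20000 = -18147580000 + j89460000
Denominator: (j4260)^2 + 1170(j4260) + 194000 = -17953600 + j4984200
|N| = √(18147580000² + 89460000²) ≈ 1.8148e+10, ∠N ≈ 179.72°
|D| = √(17953600² + 4984200²) ≈ 1.8633e+07, ∠D ≈ 164.48°
|L| = 1.8148e+10 / 1.8633e+07 ≈ 973.97
Gain = 20 log₁₀(973.97) ≈ 59.77 dB

59.8 dB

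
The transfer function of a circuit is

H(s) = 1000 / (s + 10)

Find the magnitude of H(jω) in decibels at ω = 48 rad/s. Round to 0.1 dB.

Substitute s = j48:
Numerator: 1000 = 1000 + j0
Denominator: (j48) + 10 = 10 + j48
|N| = √(1000² + 0²) ≈ 1000, ∠N ≈ 0.00°
|D| = √(10² + 48²) ≈ 49.031, ∠D ≈ 78.23°
|H| = 1000 / 49.031 ≈ 20.395
Gain = 20 log₁₀(20.395) ≈ 26.19 dB

26.2 dB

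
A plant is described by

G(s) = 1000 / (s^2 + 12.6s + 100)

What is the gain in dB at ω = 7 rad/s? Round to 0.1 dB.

19.8 dB

At s = jω = j7:
quadratic: (j7)² + 12.6·j7 + 100 = 51 + j88.2 → |·| ≈ 101.88, ∠ ≈ 59.96°
|G| = 1000 / 101.88 ≈ 9.8155
Gain = 20 log₁₀(9.8155) ≈ 19.84 dB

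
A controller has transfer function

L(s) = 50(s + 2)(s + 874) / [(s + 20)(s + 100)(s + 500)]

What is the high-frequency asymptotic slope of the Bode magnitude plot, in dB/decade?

-20 dB/decade

Each pole contributes −20 dB/decade at high frequency; each zero contributes +20 dB/decade.
Net: 2 zero(s) − 3 pole(s) → -20 dB/decade.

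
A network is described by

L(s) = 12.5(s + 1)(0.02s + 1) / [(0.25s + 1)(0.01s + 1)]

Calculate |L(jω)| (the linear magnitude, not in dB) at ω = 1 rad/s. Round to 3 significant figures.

17.2

At ω = 1 rad/s:
zero (1 + j1·1) = 1 + j1 → |·| ≈ 1.4142, ∠ ≈ 45.00°
zero (1 + j1·0.02) = 1 + j0.02 → |·| ≈ 1.0002, ∠ ≈ 1.15°
pole (1 + j1·0.25) = 1 + j0.25 → |·| ≈ 1.0308, ∠ ≈ 14.04°
pole (1 + j1·0.01) = 1 + j0.01 → |·| ≈ 1, ∠ ≈ 0.57°
|L| = 12.5 · 1.4142 · 1.0002 / (1.0308 · 1) ≈ 17.153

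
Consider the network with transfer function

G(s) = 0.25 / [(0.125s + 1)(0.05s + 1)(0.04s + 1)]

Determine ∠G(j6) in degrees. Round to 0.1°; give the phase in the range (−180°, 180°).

At ω = 6 rad/s:
pole (1 + j6·0.125) = 1 + j0.75 → |·| ≈ 1.25, ∠ ≈ 36.87°
pole (1 + j6·0.05) = 1 + j0.3 → |·| ≈ 1.044, ∠ ≈ 16.70°
pole (1 + j6·0.04) = 1 + j0.24 → |·| ≈ 1.0284, ∠ ≈ 13.50°
∠G = (0°) − (36.87° + 16.70° + 13.50°) = -67.07°

-67.1°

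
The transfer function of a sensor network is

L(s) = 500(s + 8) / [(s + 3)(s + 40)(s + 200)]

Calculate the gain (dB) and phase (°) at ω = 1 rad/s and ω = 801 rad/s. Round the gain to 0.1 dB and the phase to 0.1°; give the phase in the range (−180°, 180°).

ω = 1: -16.0 dB, -13.0°; ω = 801: -62.4 dB, -163.5°

At s = jω = j1:
zero (s+8): 8 + j1 → |·| = √(8²+1²) = √65 ≈ 8.0623, ∠ = arctan(1/8) ≈ 7.13°
pole (s+3): 3 + j1 → |·| = √(3²+1²) = √10 ≈ 3.1623, ∠ = arctan(1/3) ≈ 18.43°
pole (s+40): 40 + j1 → |·| = √(40²+1²) = √1601 ≈ 40.012, ∠ = arctan(1/40) ≈ 1.43°
pole (s+200): 200 + j1 → |·| = √(200²+1²) = √40001 ≈ 200, ∠ = arctan(1/200) ≈ 0.29°
|L| = 500 · 8.0623 / 25306 ≈ 0.1593
Gain = 20 log₁₀(0.1593) ≈ -15.96 dB
∠L = 7.13° − 20.15° = -13.02°

At s = jω = j801:
zero (s+8): 8 + j801 → |·| = √(8²+801²) = √641665 ≈ 801.04, ∠ = arctan(801/8) ≈ 89.43°
pole (s+3): 3 + j801 → |·| = √(3²+801²) = √641610 ≈ 801.01, ∠ = arctan(801/3) ≈ 89.79°
pole (s+40): 40 + j801 → |·| = √(40²+801²) = √643201 ≈ 802, ∠ = arctan(801/40) ≈ 87.14°
pole (s+200): 200 + j801 → |·| = √(200²+801²) = √681601 ≈ 825.59, ∠ = arctan(801/200) ≈ 75.98°
|L| = 500 · 801.04 / 5.3037e+08 ≈ 0.00075517
Gain = 20 log₁₀(0.00075517) ≈ -62.44 dB
∠L = 89.43° − 252.91° = -163.48°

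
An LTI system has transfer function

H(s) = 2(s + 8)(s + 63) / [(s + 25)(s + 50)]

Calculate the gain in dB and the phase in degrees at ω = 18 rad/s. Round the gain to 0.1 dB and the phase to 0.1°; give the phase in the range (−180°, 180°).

4.0 dB, 26.4°

At s = jω = j18:
zero (s+8): 8 + j18 → |·| = √(8²+18²) = √388 ≈ 19.698, ∠ = arctan(18/8) ≈ 66.04°
zero (s+63): 63 + j18 → |·| = √(63²+18²) = √4293 ≈ 65.521, ∠ = arctan(18/63) ≈ 15.95°
pole (s+25): 25 + j18 → |·| = √(25²+18²) = √949 ≈ 30.806, ∠ = arctan(18/25) ≈ 35.75°
pole (s+50): 50 + j18 → |·| = √(50²+18²) = √2824 ≈ 53.141, ∠ = arctan(18/50) ≈ 19.80°
|H| = 2 · 1290.6 / 1637.1 ≈ 1.5767
Gain = 20 log₁₀(1.5767) ≈ 3.95 dB
∠H = 81.99° − 55.55° = 26.44°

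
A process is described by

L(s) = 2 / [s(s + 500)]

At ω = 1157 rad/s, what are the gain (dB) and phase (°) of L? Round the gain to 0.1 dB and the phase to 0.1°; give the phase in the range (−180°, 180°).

-117.3 dB, -156.6°

At s = jω = j1157:
pole (s+500): 500 + j1157 → |·| = √(500²+1157²) = √1588649 ≈ 1260.4, ∠ = arctan(1157/500) ≈ 66.63°
pole at origin: |s| = 1157, ∠ = 90.00° (in denominator)
|L| = 2 / 1.4583e+06 ≈ 1.3715e-06
Gain = 20 log₁₀(1.3715e-06) ≈ -117.26 dB
∠L = 0.00° − 156.63° = -156.63°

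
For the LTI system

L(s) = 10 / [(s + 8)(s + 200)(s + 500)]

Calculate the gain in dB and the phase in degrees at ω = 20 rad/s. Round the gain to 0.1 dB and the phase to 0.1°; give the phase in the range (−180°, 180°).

At s = jω = j20:
pole (s+8): 8 + j20 → |·| = √(8²+20²) = √464 ≈ 21.541, ∠ = arctan(20/8) ≈ 68.20°
pole (s+200): 200 + j20 → |·| = √(200²+20²) = √40400 ≈ 201, ∠ = arctan(20/200) ≈ 5.71°
pole (s+500): 500 + j20 → |·| = √(500²+20²) = √250400 ≈ 500.4, ∠ = arctan(20/500) ≈ 2.29°
|L| = 10 / 2.1666e+06 ≈ 4.6155e-06
Gain = 20 log₁₀(4.6155e-06) ≈ -106.72 dB
∠L = 0.00° − 76.20° = -76.20°

-106.7 dB, -76.2°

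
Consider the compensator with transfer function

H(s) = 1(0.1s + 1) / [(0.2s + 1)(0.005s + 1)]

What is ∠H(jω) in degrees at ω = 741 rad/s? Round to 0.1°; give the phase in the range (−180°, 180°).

At ω = 741 rad/s:
zero (1 + j741·0.1) = 1 + j74.1 → |·| ≈ 74.107, ∠ ≈ 89.23°
pole (1 + j741·0.2) = 1 + j148.2 → |·| ≈ 148.2, ∠ ≈ 89.61°
pole (1 + j741·0.005) = 1 + j3.705 → |·| ≈ 3.8376, ∠ ≈ 74.90°
∠H = (89.23°) − (89.61° + 74.90°) = -75.28°

-75.3°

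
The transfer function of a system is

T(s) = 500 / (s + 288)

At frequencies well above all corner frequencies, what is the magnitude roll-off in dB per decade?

-20 dB/decade

Each pole contributes −20 dB/decade at high frequency; each zero contributes +20 dB/decade.
Net: 0 zero(s) − 1 pole(s) → -20 dB/decade.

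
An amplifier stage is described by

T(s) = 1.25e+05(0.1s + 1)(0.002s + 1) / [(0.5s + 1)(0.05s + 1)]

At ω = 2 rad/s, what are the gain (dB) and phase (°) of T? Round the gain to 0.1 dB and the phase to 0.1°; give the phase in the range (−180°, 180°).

At ω = 2 rad/s:
zero (1 + j2·0.1) = 1 + j0.2 → |·| ≈ 1.0198, ∠ ≈ 11.31°
zero (1 + j2·0.002) = 1 + j0.004 → |·| ≈ 1, ∠ ≈ 0.23°
pole (1 + j2·0.5) = 1 + j1 → |·| ≈ 1.4142, ∠ ≈ 45.00°
pole (1 + j2·0.05) = 1 + j0.1 → |·| ≈ 1.005, ∠ ≈ 5.71°
|T| = 1.25e+05 · 1.0198 · 1 / (1.4142 · 1.005) ≈ 89691
Gain = 20 log₁₀(89691) ≈ 99.05 dB
∠T = (11.31° + 0.23°) − (45.00° + 5.71°) = -39.17°

99.1 dB, -39.2°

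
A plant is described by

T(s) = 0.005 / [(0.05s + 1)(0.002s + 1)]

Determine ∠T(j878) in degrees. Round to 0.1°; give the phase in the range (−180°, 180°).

At ω = 878 rad/s:
pole (1 + j878·0.05) = 1 + j43.9 → |·| ≈ 43.911, ∠ ≈ 88.70°
pole (1 + j878·0.002) = 1 + j1.756 → |·| ≈ 2.0208, ∠ ≈ 60.34°
∠T = (0°) − (88.70° + 60.34°) = -149.04°

-149.0°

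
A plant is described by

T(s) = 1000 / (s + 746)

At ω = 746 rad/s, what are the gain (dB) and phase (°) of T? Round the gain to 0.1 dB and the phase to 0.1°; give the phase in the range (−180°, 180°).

At s = jω = j746:
pole (s+746): 746 + j746 → |·| = √(746²+746²) = √1113032 ≈ 1055, ∠ = arctan(746/746) ≈ 45.00°
|T| = 1000 / 1055 ≈ 0.94787
Gain = 20 log₁₀(0.94787) ≈ -0.47 dB
∠T = 0.00° − 45.00° = -45.00°

-0.5 dB, -45.0°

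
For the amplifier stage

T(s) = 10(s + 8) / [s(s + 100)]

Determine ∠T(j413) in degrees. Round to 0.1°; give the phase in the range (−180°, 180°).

-77.5°

At s = jω = j413:
zero (s+8): 8 + j413 → |·| = √(8²+413²) = √170633 ≈ 413.08, ∠ = arctan(413/8) ≈ 88.89°
pole (s+100): 100 + j413 → |·| = √(100²+413²) = √180569 ≈ 424.93, ∠ = arctan(413/100) ≈ 76.39°
pole at origin: |s| = 413, ∠ = 90.00° (in denominator)
∠T = 88.89° − 166.39° = -77.50°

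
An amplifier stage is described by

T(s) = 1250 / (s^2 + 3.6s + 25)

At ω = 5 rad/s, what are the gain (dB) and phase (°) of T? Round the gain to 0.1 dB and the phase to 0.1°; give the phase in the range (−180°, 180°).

At s = jω = j5:
quadratic: (j5)² + 3.6·j5 + 25 = 0 + j18 → |·| ≈ 18, ∠ ≈ 90.00°
|T| = 1250 / 18 ≈ 69.444
Gain = 20 log₁₀(69.444) ≈ 36.83 dB
∠T = 0.00° − 90.00° = -90.00°

36.8 dB, -90.0°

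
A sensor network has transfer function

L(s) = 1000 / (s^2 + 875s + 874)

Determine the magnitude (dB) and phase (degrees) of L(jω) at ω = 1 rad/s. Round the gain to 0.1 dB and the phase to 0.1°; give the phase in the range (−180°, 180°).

Substitute s = j1:
Numerator: 1000 = 1000 + j0
Denominator: (j1)^2 + 875(j1) + 874 = 873 + j875
|N| = √(1000² + 0²) ≈ 1000, ∠N ≈ 0.00°
|D| = √(873² + 875²) ≈ 1236, ∠D ≈ 45.07°
|L| = 1000 / 1236 ≈ 0.80906
Gain = 20 log₁₀(0.80906) ≈ -1.84 dB
∠L = 0.00° − 45.07° = -45.07°

-1.8 dB, -45.1°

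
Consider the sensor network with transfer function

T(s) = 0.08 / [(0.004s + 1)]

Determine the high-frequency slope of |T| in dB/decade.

-20 dB/decade

Each pole contributes −20 dB/decade at high frequency; each zero contributes +20 dB/decade.
Net: 0 zero(s) − 1 pole(s) → -20 dB/decade.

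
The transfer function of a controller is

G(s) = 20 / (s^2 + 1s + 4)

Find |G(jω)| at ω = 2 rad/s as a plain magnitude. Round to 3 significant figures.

10.0

At s = jω = j2:
quadratic: (j2)² + 1·j2 + 4 = 0 + j2 → |·| ≈ 2, ∠ ≈ 90.00°
|G| = 20 / 2 ≈ 10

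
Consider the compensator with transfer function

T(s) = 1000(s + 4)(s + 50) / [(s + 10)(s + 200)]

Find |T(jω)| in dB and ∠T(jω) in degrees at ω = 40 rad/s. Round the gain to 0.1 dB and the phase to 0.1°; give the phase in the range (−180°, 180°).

At s = jω = j40:
zero (s+4): 4 + j40 → |·| = √(4²+40²) = √1616 ≈ 40.2, ∠ = arctan(40/4) ≈ 84.29°
zero (s+50): 50 + j40 → |·| = √(50²+40²) = √4100 ≈ 64.031, ∠ = arctan(40/50) ≈ 38.66°
pole (s+10): 10 + j40 → |·| = √(10²+40²) = √1700 ≈ 41.231, ∠ = arctan(40/10) ≈ 75.96°
pole (s+200): 200 + j40 → |·| = √(200²+40²) = √41600 ≈ 203.96, ∠ = arctan(40/200) ≈ 11.31°
|T| = 1000 · 2574 / 8409.5 ≈ 306.08
Gain = 20 log₁₀(306.08) ≈ 49.72 dB
∠T = 122.95° − 87.27° = 35.68°

49.7 dB, 35.7°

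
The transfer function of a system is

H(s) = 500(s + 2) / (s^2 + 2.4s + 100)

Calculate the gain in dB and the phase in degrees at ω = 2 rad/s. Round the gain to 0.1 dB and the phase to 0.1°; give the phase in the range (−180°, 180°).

At s = jω = j2:
zero (s+2): 2 + j2 → |·| = √(2²+2²) = √8 ≈ 2.8284, ∠ = arctan(2/2) ≈ 45.00°
quadratic: (j2)² + 2.4·j2 + 100 = 96 + j4.8 → |·| ≈ 96.12, ∠ ≈ 2.86°
|H| = 500 · 2.8284 / 96.12 ≈ 14.713
Gain = 20 log₁₀(14.713) ≈ 23.35 dB
∠H = 45.00° − 2.86° = 42.14°

23.4 dB, 42.1°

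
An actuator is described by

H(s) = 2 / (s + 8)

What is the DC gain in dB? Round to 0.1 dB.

-12.0 dB

H(0) = 2 / 8 = 0.25
20 log₁₀(0.25) ≈ -12.04 dB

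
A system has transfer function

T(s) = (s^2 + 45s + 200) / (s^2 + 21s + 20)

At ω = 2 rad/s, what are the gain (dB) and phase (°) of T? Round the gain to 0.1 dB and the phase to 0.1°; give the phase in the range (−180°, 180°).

13.6 dB, -44.5°

Substitute s = j2:
Numerator: (j2)^2 + 45(j2) + 200 = 196 + j90
Denominator: (j2)^2 + 21(j2) + 20 = 16 + j42
|N| = √(196² + 90²) ≈ 215.68, ∠N ≈ 24.66°
|D| = √(16² + 42²) ≈ 44.944, ∠D ≈ 69.15°
|T| = 215.68 / 44.944 ≈ 4.7989
Gain = 20 log₁₀(4.7989) ≈ 13.62 dB
∠T = 24.66° − 69.15° = -44.49°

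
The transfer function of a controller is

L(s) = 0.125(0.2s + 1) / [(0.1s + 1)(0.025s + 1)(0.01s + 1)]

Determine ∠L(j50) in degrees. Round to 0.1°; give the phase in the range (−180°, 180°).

-72.3°

At ω = 50 rad/s:
zero (1 + j50·0.2) = 1 + j10 → |·| ≈ 10.05, ∠ ≈ 84.29°
pole (1 + j50·0.1) = 1 + j5 → |·| ≈ 5.099, ∠ ≈ 78.69°
pole (1 + j50·0.025) = 1 + j1.25 → |·| ≈ 1.6008, ∠ ≈ 51.34°
pole (1 + j50·0.01) = 1 + j0.5 → |·| ≈ 1.118, ∠ ≈ 26.57°
∠L = (84.29°) − (78.69° + 51.34° + 26.57°) = -72.31°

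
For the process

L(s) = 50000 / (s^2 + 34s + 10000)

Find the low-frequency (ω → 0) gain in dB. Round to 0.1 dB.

14.0 dB

L(0) = 50000 / 10000 = 5
20 log₁₀(5) ≈ 13.98 dB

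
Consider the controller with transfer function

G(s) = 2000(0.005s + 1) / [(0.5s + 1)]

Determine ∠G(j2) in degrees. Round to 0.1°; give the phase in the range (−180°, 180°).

-44.4°

At ω = 2 rad/s:
zero (1 + j2·0.005) = 1 + j0.01 → |·| ≈ 1, ∠ ≈ 0.57°
pole (1 + j2·0.5) = 1 + j1 → |·| ≈ 1.4142, ∠ ≈ 45.00°
∠G = (0.57°) − (45.00°) = -44.43°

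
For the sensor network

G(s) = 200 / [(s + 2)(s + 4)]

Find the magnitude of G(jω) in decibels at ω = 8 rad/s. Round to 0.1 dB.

8.7 dB

At s = jω = j8:
pole (s+2): 2 + j8 → |·| = √(2²+8²) = √68 ≈ 8.2462, ∠ = arctan(8/2) ≈ 75.96°
pole (s+4): 4 + j8 → |·| = √(4²+8²) = √80 ≈ 8.9443, ∠ = arctan(8/4) ≈ 63.43°
|G| = 200 / 73.756 ≈ 2.7116
Gain = 20 log₁₀(2.7116) ≈ 8.66 dB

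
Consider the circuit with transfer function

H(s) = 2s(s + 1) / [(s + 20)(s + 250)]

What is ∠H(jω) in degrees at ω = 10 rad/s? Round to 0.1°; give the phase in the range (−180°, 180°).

At s = jω = j10:
zero (s+1): 1 + j10 → |·| = √(1²+10²) = √101 ≈ 10.05, ∠ = arctan(10/1) ≈ 84.29°
zero at origin: s = j10 → |·| = 10, ∠ = 90.00°
pole (s+20): 20 + j10 → |·| = √(20²+10²) = √500 ≈ 22.361, ∠ = arctan(10/20) ≈ 26.57°
pole (s+250): 250 + j10 → |·| = √(250²+10²) = √62600 ≈ 250.2, ∠ = arctan(10/250) ≈ 2.29°
∠H = 174.29° − 28.86° = 145.43°

145.4°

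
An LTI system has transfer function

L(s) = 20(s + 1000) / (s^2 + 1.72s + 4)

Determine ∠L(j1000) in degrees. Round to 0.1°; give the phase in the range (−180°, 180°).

At s = jω = j1000:
zero (s+1000): 1000 + j1000 → |·| = √(1000²+1000²) = √2000000 ≈ 1414.2, ∠ = arctan(1000/1000) ≈ 45.00°
quadratic: (j1000)² + 1.72·j1000 + 4 = -999996 + j1720 → |·| ≈ 1e+06, ∠ ≈ 179.90°
∠L = 45.00° − 179.90° = -134.90°

-134.9°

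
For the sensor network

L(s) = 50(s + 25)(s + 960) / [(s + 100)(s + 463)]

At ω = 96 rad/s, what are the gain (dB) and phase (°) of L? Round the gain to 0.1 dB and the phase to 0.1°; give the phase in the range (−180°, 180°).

37.3 dB, 25.6°

At s = jω = j96:
zero (s+25): 25 + j96 → |·| = √(25²+96²) = √9841 ≈ 99.202, ∠ = arctan(96/25) ≈ 75.40°
zero (s+960): 960 + j96 → |·| = √(960²+96²) = √930816 ≈ 964.79, ∠ = arctan(96/960) ≈ 5.71°
pole (s+100): 100 + j96 → |·| = √(100²+96²) = √19216 ≈ 138.62, ∠ = arctan(96/100) ≈ 43.83°
pole (s+463): 463 + j96 → |·| = √(463²+96²) = √223585 ≈ 472.85, ∠ = arctan(96/463) ≈ 11.71°
|L| = 50 · 95709 / 65546 ≈ 73.009
Gain = 20 log₁₀(73.009) ≈ 37.27 dB
∠L = 81.11° − 55.54° = 25.57°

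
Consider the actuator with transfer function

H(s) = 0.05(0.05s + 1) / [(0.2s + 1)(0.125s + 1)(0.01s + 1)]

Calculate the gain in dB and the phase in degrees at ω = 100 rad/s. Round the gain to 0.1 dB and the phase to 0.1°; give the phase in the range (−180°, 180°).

At ω = 100 rad/s:
zero (1 + j100·0.05) = 1 + j5 → |·| ≈ 5.099, ∠ ≈ 78.69°
pole (1 + j100·0.2) = 1 + j20 → |·| ≈ 20.025, ∠ ≈ 87.14°
pole (1 + j100·0.125) = 1 + j12.5 → |·| ≈ 12.54, ∠ ≈ 85.43°
pole (1 + j100·0.01) = 1 + j1 → |·| ≈ 1.4142, ∠ ≈ 45.00°
|H| = 0.05 · 5.099 / (20.025 · 12.54 · 1.4142) ≈ 0.00071792
Gain = 20 log₁₀(0.00071792) ≈ -62.88 dB
∠H = (78.69°) − (87.14° + 85.43° + 45.00°) = -138.88°

-62.9 dB, -138.9°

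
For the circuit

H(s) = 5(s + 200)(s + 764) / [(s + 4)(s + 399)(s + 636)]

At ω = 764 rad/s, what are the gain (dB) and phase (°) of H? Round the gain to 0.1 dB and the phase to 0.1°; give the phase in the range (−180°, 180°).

At s = jω = j764:
zero (s+200): 200 + j764 → |·| = √(200²+764²) = √623696 ≈ 789.74, ∠ = arctan(764/200) ≈ 75.33°
zero (s+764): 764 + j764 → |·| = √(764²+764²) = √1167392 ≈ 1080.5, ∠ = arctan(764/764) ≈ 45.00°
pole (s+4): 4 + j764 → |·| = √(4²+764²) = √583712 ≈ 764.01, ∠ = arctan(764/4) ≈ 89.70°
pole (s+399): 399 + j764 → |·| = √(399²+764²) = √742897 ≈ 861.91, ∠ = arctan(764/399) ≈ 62.42°
pole (s+636): 636 + j764 → |·| = √(636²+764²) = √988192 ≈ 994.08, ∠ = arctan(764/636) ≈ 50.22°
|H| = 5 · 8.5331e+05 / 6.5461e+08 ≈ 0.0065177
Gain = 20 log₁₀(0.0065177) ≈ -43.72 dB
∠H = 120.33° − 202.34° = -82.01°

-43.7 dB, -82.0°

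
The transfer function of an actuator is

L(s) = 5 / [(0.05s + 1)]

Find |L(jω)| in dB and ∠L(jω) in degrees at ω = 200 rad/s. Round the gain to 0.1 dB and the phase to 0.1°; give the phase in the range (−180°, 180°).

At ω = 200 rad/s:
pole (1 + j200·0.05) = 1 + j10 → |·| ≈ 10.05, ∠ ≈ 84.29°
|L| = 5 · 1 / (10.05) ≈ 0.49751
Gain = 20 log₁₀(0.49751) ≈ -6.06 dB
∠L = (0°) − (84.29°) = -84.29°

-6.1 dB, -84.3°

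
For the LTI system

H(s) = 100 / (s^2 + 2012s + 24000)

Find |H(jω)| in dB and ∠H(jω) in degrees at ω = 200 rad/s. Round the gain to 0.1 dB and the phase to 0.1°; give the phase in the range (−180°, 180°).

-72.1 dB, -92.3°

Substitute s = j200:
Numerator: 100 = 100 + j0
Denominator: (j200)^2 + 2012(j200) + 24000 = -16000 + j402400
|N| = √(100² + 0²) ≈ 100, ∠N ≈ 0.00°
|D| = √(16000² + 402400²) ≈ 4.0272e+05, ∠D ≈ 92.28°
|H| = 100 / 4.0272e+05 ≈ 0.00024831
Gain = 20 log₁₀(0.00024831) ≈ -72.10 dB
∠H = 0.00° − 92.28° = -92.28°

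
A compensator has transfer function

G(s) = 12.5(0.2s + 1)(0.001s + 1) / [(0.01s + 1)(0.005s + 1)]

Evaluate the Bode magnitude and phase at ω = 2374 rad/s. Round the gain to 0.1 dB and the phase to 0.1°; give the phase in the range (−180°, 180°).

34.7 dB, -15.7°

At ω = 2374 rad/s:
zero (1 + j2374·0.2) = 1 + j474.8 → |·| ≈ 474.8, ∠ ≈ 89.88°
zero (1 + j2374·0.001) = 1 + j2.374 → |·| ≈ 2.576, ∠ ≈ 67.16°
pole (1 + j2374·0.01) = 1 + j23.74 → |·| ≈ 23.761, ∠ ≈ 87.59°
pole (1 + j2374·0.005) = 1 + j11.87 → |·| ≈ 11.912, ∠ ≈ 85.18°
|G| = 12.5 · 474.8 · 2.576 / (23.761 · 11.912) ≈ 54.015
Gain = 20 log₁₀(54.015) ≈ 34.65 dB
∠G = (89.88° + 67.16°) − (87.59° + 85.18°) = -15.73°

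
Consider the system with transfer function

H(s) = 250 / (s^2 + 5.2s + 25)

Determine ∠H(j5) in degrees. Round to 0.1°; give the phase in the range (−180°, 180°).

-90.0°

At s = jω = j5:
quadratic: (j5)² + 5.2·j5 + 25 = 0 + j26 → |·| ≈ 26, ∠ ≈ 90.00°
∠H = 0.00° − 90.00° = -90.00°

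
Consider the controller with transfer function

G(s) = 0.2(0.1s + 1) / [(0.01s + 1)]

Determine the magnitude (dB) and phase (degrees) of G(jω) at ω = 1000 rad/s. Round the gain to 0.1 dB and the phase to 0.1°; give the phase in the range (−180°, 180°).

At ω = 1000 rad/s:
zero (1 + j1000·0.1) = 1 + j100 → |·| ≈ 100, ∠ ≈ 89.43°
pole (1 + j1000·0.01) = 1 + j10 → |·| ≈ 10.05, ∠ ≈ 84.29°
|G| = 0.2 · 100 / (10.05) ≈ 1.99
Gain = 20 log₁₀(1.99) ≈ 5.98 dB
∠G = (89.43°) − (84.29°) = 5.14°

6.0 dB, 5.1°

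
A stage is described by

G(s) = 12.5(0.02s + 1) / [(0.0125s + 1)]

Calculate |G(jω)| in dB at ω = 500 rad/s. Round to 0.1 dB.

26.0 dB

At ω = 500 rad/s:
zero (1 + j500·0.02) = 1 + j10 → |·| ≈ 10.05, ∠ ≈ 84.29°
pole (1 + j500·0.0125) = 1 + j6.25 → |·| ≈ 6.3295, ∠ ≈ 80.91°
|G| = 12.5 · 10.05 / (6.3295) ≈ 19.848
Gain = 20 log₁₀(19.848) ≈ 25.95 dB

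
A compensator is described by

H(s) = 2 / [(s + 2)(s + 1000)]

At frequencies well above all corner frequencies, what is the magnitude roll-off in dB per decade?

Each pole contributes −20 dB/decade at high frequency; each zero contributes +20 dB/decade.
Net: 0 zero(s) − 2 pole(s) → -40 dB/decade.

-40 dB/decade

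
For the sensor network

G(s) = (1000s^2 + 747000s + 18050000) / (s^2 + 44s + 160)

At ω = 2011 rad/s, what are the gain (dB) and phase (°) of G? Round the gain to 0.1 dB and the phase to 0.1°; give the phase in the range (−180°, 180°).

Substitute s = j2011:
Numerator: 1000(j2011)^2 + 747000(j2011) + 18050000 = -4026071000 + j1502217000
Denominator: (j2011)^2 + 44(j2011) + 160 = -4043961 + j88484
|N| = √(4026071000² + 1502217000²) ≈ 4.2972e+09, ∠N ≈ 159.54°
|D| = √(4043961² + 88484²) ≈ 4.0449e+06, ∠D ≈ 178.75°
|G| = 4.2972e+09 / 4.0449e+06 ≈ 1062.4
Gain = 20 log₁₀(1062.4) ≈ 60.53 dB
∠G = 159.54° − 178.75° = -19.21°

60.5 dB, -19.2°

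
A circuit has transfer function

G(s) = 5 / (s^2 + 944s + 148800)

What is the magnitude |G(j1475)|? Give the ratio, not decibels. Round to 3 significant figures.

2.03e-06

Substitute s = j1475:
Numerator: 5 = 5 + j0
Denominator: (j1475)^2 + 944(j1475) + 148800 = -2026825 + j1392400
|N| = √(5² + 0²) ≈ 5, ∠N ≈ 0.00°
|D| = √(2026825² + 1392400²) ≈ 2.459e+06, ∠D ≈ 145.51°
|G| = 5 / 2.459e+06 ≈ 2.0333e-06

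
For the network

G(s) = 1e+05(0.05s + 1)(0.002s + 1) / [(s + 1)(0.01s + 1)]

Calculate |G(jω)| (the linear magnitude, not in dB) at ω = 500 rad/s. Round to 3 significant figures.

1.39e+03

At ω = 500 rad/s:
zero (1 + j500·0.05) = 1 + j25 → |·| ≈ 25.02, ∠ ≈ 87.71°
zero (1 + j500·0.002) = 1 + j1 → |·| ≈ 1.4142, ∠ ≈ 45.00°
pole (1 + j500·1) = 1 + j500 → |·| ≈ 500, ∠ ≈ 89.89°
pole (1 + j500·0.01) = 1 + j5 → |·| ≈ 5.099, ∠ ≈ 78.69°
|G| = 1e+05 · 25.02 · 1.4142 / (500 · 5.099) ≈ 1387.9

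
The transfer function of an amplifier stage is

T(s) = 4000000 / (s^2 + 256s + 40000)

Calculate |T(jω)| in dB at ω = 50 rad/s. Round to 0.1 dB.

40.1 dB

At s = jω = j50:
quadratic: (j50)² + 256·j50 + 40000 = 37500 + j12800 → |·| ≈ 39624, ∠ ≈ 18.85°
|T| = 4000000 / 39624 ≈ 100.95
Gain = 20 log₁₀(100.95) ≈ 40.08 dB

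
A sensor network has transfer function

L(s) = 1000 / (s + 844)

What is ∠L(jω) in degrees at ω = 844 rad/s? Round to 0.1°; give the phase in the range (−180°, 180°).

Substitute s = j844:
Numerator: 1000 = 1000 + j0
Denominator: (j844) + 844 = 844 + j844
|N| = √(1000² + 0²) ≈ 1000, ∠N ≈ 0.00°
|D| = √(844² + 844²) ≈ 1193.6, ∠D ≈ 45.00°
∠L = 0.00° − 45.00° = -45.00°

-45.0°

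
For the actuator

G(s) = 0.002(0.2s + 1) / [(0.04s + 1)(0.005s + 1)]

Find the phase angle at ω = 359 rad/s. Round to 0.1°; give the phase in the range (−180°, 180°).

At ω = 359 rad/s:
zero (1 + j359·0.2) = 1 + j71.8 → |·| ≈ 71.807, ∠ ≈ 89.20°
pole (1 + j359·0.04) = 1 + j14.36 → |·| ≈ 14.395, ∠ ≈ 86.02°
pole (1 + j359·0.005) = 1 + j1.795 → |·| ≈ 2.0548, ∠ ≈ 60.88°
∠G = (89.20°) − (86.02° + 60.88°) = -57.70°

-57.7°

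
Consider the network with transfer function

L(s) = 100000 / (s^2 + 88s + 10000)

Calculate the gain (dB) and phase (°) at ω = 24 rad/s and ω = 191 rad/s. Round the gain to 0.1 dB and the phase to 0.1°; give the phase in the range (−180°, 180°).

ω = 24: 20.3 dB, -12.6°; ω = 191: 10.1 dB, -147.6°

At s = jω = j24:
quadratic: (j24)² + 88·j24 + 10000 = 9424 + j2112 → |·| ≈ 9657.8, ∠ ≈ 12.63°
|L| = 100000 / 9657.8 ≈ 10.354
Gain = 20 log₁₀(10.354) ≈ 20.30 dB
∠L = 0.00° − 12.63° = -12.63°

At s = jω = j191:
quadratic: (j191)² + 88·j191 + 10000 = -26481 + j16808 → |·| ≈ 31365, ∠ ≈ 147.60°
|L| = 100000 / 31365 ≈ 3.1883
Gain = 20 log₁₀(3.1883) ≈ 10.07 dB
∠L = 0.00° − 147.60° = -147.60°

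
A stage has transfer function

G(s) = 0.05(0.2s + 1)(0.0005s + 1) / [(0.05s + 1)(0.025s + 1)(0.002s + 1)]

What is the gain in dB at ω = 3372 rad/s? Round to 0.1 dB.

-63.3 dB

At ω = 3372 rad/s:
zero (1 + j3372·0.2) = 1 + j674.4 → |·| ≈ 674.4, ∠ ≈ 89.92°
zero (1 + j3372·0.0005) = 1 + j1.686 → |·| ≈ 1.9603, ∠ ≈ 59.33°
pole (1 + j3372·0.05) = 1 + j168.6 → |·| ≈ 168.6, ∠ ≈ 89.66°
pole (1 + j3372·0.025) = 1 + j84.3 → |·| ≈ 84.306, ∠ ≈ 89.32°
pole (1 + j3372·0.002) = 1 + j6.744 → |·| ≈ 6.8177, ∠ ≈ 81.57°
|G| = 0.05 · 674.4 · 1.9603 / (168.6 · 84.306 · 6.8177) ≈ 0.00068211
Gain = 20 log₁₀(0.00068211) ≈ -63.32 dB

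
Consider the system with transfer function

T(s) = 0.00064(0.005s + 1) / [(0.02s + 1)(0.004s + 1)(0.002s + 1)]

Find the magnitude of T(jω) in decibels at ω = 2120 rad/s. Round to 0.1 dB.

At ω = 2120 rad/s:
zero (1 + j2120·0.005) = 1 + j10.6 → |·| ≈ 10.647, ∠ ≈ 84.61°
pole (1 + j2120·0.02) = 1 + j42.4 → |·| ≈ 42.412, ∠ ≈ 88.65°
pole (1 + j2120·0.004) = 1 + j8.48 → |·| ≈ 8.5388, ∠ ≈ 83.27°
pole (1 + j2120·0.002) = 1 + j4.24 → |·| ≈ 4.3563, ∠ ≈ 76.73°
|T| = 0.00064 · 10.647 / (42.412 · 8.5388 · 4.3563) ≈ 4.3192e-06
Gain = 20 log₁₀(4.3192e-06) ≈ -107.29 dB

-107.3 dB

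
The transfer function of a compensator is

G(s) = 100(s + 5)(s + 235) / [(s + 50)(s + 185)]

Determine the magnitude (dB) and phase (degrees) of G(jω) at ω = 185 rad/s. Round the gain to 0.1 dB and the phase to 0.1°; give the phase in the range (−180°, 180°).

At s = jω = j185:
zero (s+5): 5 + j185 → |·| = √(5²+185²) = √34250 ≈ 185.07, ∠ = arctan(185/5) ≈ 88.45°
zero (s+235): 235 + j185 → |·| = √(235²+185²) = √89450 ≈ 299.08, ∠ = arctan(185/235) ≈ 38.21°
pole (s+50): 50 + j185 → |·| = √(50²+185²) = √36725 ≈ 191.64, ∠ = arctan(185/50) ≈ 74.88°
pole (s+185): 185 + j185 → |·| = √(185²+185²) = √68450 ≈ 261.63, ∠ = arctan(185/185) ≈ 45.00°
|G| = 100 · 55351 / 50139 ≈ 110.4
Gain = 20 log₁₀(110.4) ≈ 40.86 dB
∠G = 126.66° − 119.88° = 6.78°

40.9 dB, 6.8°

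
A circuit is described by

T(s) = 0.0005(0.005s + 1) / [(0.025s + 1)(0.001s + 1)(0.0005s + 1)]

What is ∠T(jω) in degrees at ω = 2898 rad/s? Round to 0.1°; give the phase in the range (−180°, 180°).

-129.5°

At ω = 2898 rad/s:
zero (1 + j2898·0.005) = 1 + j14.49 → |·| ≈ 14.524, ∠ ≈ 86.05°
pole (1 + j2898·0.025) = 1 + j72.45 → |·| ≈ 72.457, ∠ ≈ 89.21°
pole (1 + j2898·0.001) = 1 + j2.898 → |·| ≈ 3.0657, ∠ ≈ 70.96°
pole (1 + j2898·0.0005) = 1 + j1.449 → |·| ≈ 1.7606, ∠ ≈ 55.39°
∠T = (86.05°) − (89.21° + 70.96° + 55.39°) = -129.51°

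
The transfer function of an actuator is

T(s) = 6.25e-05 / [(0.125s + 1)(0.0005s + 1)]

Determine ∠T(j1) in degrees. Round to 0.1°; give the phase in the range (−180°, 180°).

-7.2°

At ω = 1 rad/s:
pole (1 + j1·0.125) = 1 + j0.125 → |·| ≈ 1.0078, ∠ ≈ 7.13°
pole (1 + j1·0.0005) = 1 + j0.0005 → |·| ≈ 1, ∠ ≈ 0.03°
∠T = (0°) − (7.13° + 0.03°) = -7.16°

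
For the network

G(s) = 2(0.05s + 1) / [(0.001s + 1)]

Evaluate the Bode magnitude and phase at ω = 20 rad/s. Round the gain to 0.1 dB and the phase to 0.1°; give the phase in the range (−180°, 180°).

At ω = 20 rad/s:
zero (1 + j20·0.05) = 1 + j1 → |·| ≈ 1.4142, ∠ ≈ 45.00°
pole (1 + j20·0.001) = 1 + j0.02 → |·| ≈ 1.0002, ∠ ≈ 1.15°
|G| = 2 · 1.4142 / (1.0002) ≈ 2.8278
Gain = 20 log₁₀(2.8278) ≈ 9.03 dB
∠G = (45.00°) − (1.15°) = 43.85°

9.0 dB, 43.9°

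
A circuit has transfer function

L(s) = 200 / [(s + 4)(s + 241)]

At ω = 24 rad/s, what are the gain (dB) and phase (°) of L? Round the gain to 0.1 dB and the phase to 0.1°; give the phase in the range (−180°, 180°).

At s = jω = j24:
pole (s+4): 4 + j24 → |·| = √(4²+24²) = √592 ≈ 24.331, ∠ = arctan(24/4) ≈ 80.54°
pole (s+241): 241 + j24 → |·| = √(241²+24²) = √58657 ≈ 242.19, ∠ = arctan(24/241) ≈ 5.69°
|L| = 200 / 5892.7 ≈ 0.03394
Gain = 20 log₁₀(0.03394) ≈ -29.39 dB
∠L = 0.00° − 86.23° = -86.23°

-29.4 dB, -86.2°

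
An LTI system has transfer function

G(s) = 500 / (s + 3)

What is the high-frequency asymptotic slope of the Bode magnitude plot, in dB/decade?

-20 dB/decade

Each pole contributes −20 dB/decade at high frequency; each zero contributes +20 dB/decade.
Net: 0 zero(s) − 1 pole(s) → -20 dB/decade.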